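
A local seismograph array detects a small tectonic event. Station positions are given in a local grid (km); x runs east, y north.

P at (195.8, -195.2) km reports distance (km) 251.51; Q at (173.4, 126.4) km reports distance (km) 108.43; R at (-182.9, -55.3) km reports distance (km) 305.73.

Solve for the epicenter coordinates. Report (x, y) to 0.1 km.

Circle about each station: (x − 195.8)² + (y + 195.2)² = 251.51²; (x − 173.4)² + (y − 126.4)² = 108.43²; (x + 182.9)² + (y + 55.3)² = 305.73².
Subtracting the P equation from the Q and R equations removes the quadratic terms:
-44.8 x + 643.2 y = 21104.06
-757.4 x + 279.8 y = -70143.73
Solving the 2×2 system: x ≈ 107.5, y ≈ 40.3 km.

x ≈ 107.5 km, y ≈ 40.3 km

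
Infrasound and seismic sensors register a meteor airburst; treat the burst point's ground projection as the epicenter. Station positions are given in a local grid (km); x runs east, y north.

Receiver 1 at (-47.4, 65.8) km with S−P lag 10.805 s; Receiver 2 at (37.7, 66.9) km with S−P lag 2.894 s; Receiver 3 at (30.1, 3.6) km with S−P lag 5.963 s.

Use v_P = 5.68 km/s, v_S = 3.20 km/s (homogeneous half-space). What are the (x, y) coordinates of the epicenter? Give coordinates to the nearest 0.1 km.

x ≈ 29.6 km, y ≈ 47.3 km

Distance from S−P lag: d = Δt · v_P v_S / (v_P − v_S) = Δt · (5.68·3.20)/(5.68−3.20) ≈ 7.3290·Δt.
So d_Receiver 1 = 79.19, d_Receiver 2 = 21.21, d_Receiver 3 = 43.70 km.
Circle about each station: (x + 47.4)² + (y − 65.8)² = 79.19²; (x − 37.7)² + (y − 66.9)² = 21.21²; (x − 30.1)² + (y − 3.6)² = 43.70².
Subtracting the Receiver 1 equation from the Receiver 2 and Receiver 3 equations removes the quadratic terms:
170.2 x + 2.2 y = 5141.69
155.0 x − 124.4 y = -1296.06
Solving the 2×2 system: x ≈ 29.6, y ≈ 47.3 km.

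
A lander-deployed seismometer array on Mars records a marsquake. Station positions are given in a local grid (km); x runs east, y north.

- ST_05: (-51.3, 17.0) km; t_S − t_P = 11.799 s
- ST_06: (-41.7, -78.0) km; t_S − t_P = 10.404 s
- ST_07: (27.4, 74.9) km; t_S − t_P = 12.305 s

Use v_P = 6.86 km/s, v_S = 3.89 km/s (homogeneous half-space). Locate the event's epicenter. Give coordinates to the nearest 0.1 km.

41.2 km east, -34.8 km north

Distance from S−P lag: d = Δt · v_P v_S / (v_P − v_S) = Δt · (6.86·3.89)/(6.86−3.89) ≈ 8.9850·Δt.
So d_ST_05 = 106.01, d_ST_06 = 93.48, d_ST_07 = 110.56 km.
Circle about each station: (x + 51.3)² + (y − 17.0)² = 106.01²; (x + 41.7)² + (y + 78.0)² = 93.48²; (x − 27.4)² + (y − 74.9)² = 110.56².
Subtracting pairs of circle equations eliminates x²+y² and gives linear equations (the radical axes):
19.2 x − 190.0 y = 7401.81
157.4 x + 115.8 y = 2454.69
Solving the 2×2 system: x ≈ 41.2, y ≈ -34.8 km.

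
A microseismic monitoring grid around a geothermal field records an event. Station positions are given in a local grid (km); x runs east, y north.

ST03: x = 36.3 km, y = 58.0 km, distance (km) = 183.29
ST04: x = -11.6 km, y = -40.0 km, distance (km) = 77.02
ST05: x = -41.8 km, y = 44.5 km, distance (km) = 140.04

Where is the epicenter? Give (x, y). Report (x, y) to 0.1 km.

Circle about each station: (x − 36.3)² + (y − 58.0)² = 183.29²; (x + 11.6)² + (y + 40.0)² = 77.02²; (x + 41.8)² + (y − 44.5)² = 140.04².
Subtracting the ST03 equation from the ST04 and ST05 equations removes the quadratic terms:
-95.8 x − 196.0 y = 24716.01
-156.2 x − 27.0 y = 13029.82
Solving the 2×2 system: x ≈ -67.3, y ≈ -93.2 km.
Check against ST03 (with the unrounded x, y): √((x − 36.3)²+(y − 58.0)²) = 183.30 ≈ 183.29 km. ✓

x ≈ -67.3 km, y ≈ -93.2 km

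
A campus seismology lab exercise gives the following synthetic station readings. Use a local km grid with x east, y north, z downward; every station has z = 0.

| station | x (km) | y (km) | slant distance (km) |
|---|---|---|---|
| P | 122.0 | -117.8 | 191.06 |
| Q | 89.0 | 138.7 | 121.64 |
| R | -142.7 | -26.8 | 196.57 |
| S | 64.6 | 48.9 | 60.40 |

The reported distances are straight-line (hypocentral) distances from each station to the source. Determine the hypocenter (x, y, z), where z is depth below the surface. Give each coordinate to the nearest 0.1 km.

Each station gives a sphere (x−x_i)² + (y−y_i)² + z² = d_i² (stations at z=0).
Subtracting the P sphere from Q and R: z² cancels, leaving linear equations in x and y:
-66.0 x + 513.0 y = 20105.48
-529.4 x + 182.0 y = -9815.15
Solving: x ≈ 33.495, y ≈ 43.501 km (keep extra digits for the depth step; rounded: 33.5, 43.5).
Then from the P sphere: z² = 191.06² − (x − 122.0)² − (y + 117.8)² with x = 33.495, y = 43.501, so z ≈ 51.505 ≈ 51.5 km.

(33.5, 43.5, 51.5)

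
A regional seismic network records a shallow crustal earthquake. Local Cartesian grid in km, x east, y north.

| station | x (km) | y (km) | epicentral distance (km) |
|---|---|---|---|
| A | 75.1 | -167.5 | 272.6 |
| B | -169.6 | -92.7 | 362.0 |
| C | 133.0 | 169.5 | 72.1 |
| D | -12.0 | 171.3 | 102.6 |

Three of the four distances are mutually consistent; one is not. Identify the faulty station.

Solve using three stations at a time. Using A, B, C (subtract circle equations pairwise → linear system) gives (x, y) ≈ (138.3, 97.7).
Distances from that point to each station vs reported:
  A: calculated 272.6 vs reported 272.6 → residual 0.0 km
  B: calculated 362.0 vs reported 362.0 → residual 0.0 km
  C: calculated 72.0 vs reported 72.1 → residual 0.1 km
  D: calculated 167.4 vs reported 102.6 → residual 64.8 km
A, B, C are mutually consistent (residuals ≈ 0); D is off by 64.8 km.

D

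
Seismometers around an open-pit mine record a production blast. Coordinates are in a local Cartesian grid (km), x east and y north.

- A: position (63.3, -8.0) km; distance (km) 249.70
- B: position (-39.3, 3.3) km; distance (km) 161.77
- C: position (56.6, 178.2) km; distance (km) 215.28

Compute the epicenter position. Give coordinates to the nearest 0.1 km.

Circle about each station: (x − 63.3)² + (y + 8.0)² = 249.70²; (x + 39.3)² + (y − 3.3)² = 161.77²; (x − 56.6)² + (y − 178.2)² = 215.28².
Subtracting the A equation from the B and C equations removes the quadratic terms:
-205.2 x + 22.6 y = 33665.05
-13.4 x + 372.4 y = 46892.52
Solving the 2×2 system: x ≈ -150.8, y ≈ 120.5 km.
Check against A (with the unrounded x, y): √((x − 63.3)²+(y + 8.0)²) = 249.69 ≈ 249.70 km. ✓

x ≈ -150.8 km, y ≈ 120.5 km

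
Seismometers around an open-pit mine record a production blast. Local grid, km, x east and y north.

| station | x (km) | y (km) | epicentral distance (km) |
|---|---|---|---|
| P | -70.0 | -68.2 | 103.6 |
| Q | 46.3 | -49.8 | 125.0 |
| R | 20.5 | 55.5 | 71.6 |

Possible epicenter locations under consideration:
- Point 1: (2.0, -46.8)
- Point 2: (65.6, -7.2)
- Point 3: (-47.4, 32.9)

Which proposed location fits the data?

For each candidate, compare |candidate − station| to the reported distance:
Point 1: residuals P 28.5, Q 80.6, R 32.4 → max 80.6 km
Point 2: residuals P 45.1, Q 78.2, R 5.6 → max 78.2 km
Point 3: residuals P 0.0, Q 0.0, R 0.0 → max 0.0 km
Only Point 3 has all residuals ≈ 0.

Point 3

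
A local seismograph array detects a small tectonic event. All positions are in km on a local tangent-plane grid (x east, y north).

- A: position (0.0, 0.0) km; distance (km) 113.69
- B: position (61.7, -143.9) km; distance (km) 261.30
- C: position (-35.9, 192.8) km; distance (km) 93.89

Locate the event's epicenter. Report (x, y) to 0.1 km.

Circle about each station: x² + y² = 113.69²; (x − 61.7)² + (y + 143.9)² = 261.30²; (x + 35.9)² + (y − 192.8)² = 93.89².
Subtracting pairs of circle equations eliminates x²+y² and gives linear equations (the radical axes):
123.4 x − 287.8 y = -30838.17
-71.8 x + 385.6 y = 42570.73
Solving the 2×2 system: x ≈ 13.4, y ≈ 112.9 km.

x ≈ 13.4 km, y ≈ 112.9 km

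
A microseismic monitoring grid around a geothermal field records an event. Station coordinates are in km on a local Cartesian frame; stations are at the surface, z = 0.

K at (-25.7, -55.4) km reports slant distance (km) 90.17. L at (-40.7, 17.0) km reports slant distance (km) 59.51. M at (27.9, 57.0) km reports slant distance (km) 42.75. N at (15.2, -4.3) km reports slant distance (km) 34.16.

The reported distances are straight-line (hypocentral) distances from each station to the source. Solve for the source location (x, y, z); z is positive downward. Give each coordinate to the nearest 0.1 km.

(14.6, 22.4, 21.3)

Each station gives a sphere (x−x_i)² + (y−y_i)² + z² = d_i² (stations at z=0).
Subtracting the K sphere from L and M: z² cancels, leaving linear equations in x and y:
-30.0 x + 144.8 y = 2805.03
107.2 x + 224.8 y = 6600.83
Solving: x ≈ 14.606, y ≈ 22.398 km (keep extra digits for the depth step; rounded: 14.6, 22.4).
Then from the K sphere: z² = 90.17² − (x + 25.7)² − (y + 55.4)² with x = 14.606, y = 22.398, so z ≈ 21.296 ≈ 21.3 km.
Check against N (with the unrounded solution): distance 34.16 ≈ 34.16 km. ✓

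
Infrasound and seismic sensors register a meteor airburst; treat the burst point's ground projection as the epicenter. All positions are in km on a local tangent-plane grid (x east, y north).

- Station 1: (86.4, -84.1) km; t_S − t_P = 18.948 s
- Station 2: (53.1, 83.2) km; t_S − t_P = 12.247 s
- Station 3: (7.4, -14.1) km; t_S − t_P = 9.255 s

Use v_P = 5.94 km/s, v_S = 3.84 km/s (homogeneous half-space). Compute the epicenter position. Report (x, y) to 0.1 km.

Distance from S−P lag: d = Δt · v_P v_S / (v_P − v_S) = Δt · (5.94·3.84)/(5.94−3.84) ≈ 10.8617·Δt.
So d_Station 1 = 205.81, d_Station 2 = 133.02, d_Station 3 = 100.53 km.
Circle about each station: (x − 86.4)² + (y + 84.1)² = 205.81²; (x − 53.1)² + (y − 83.2)² = 133.02²; (x − 7.4)² + (y + 14.1)² = 100.53².
Subtracting pairs of circle equations eliminates x²+y² and gives linear equations (the radical axes):
-66.6 x + 334.6 y = 19867.52
-158.0 x + 140.0 y = 17967.28
Solving the 2×2 system: x ≈ -74.2, y ≈ 44.6 km.

x ≈ -74.2 km, y ≈ 44.6 km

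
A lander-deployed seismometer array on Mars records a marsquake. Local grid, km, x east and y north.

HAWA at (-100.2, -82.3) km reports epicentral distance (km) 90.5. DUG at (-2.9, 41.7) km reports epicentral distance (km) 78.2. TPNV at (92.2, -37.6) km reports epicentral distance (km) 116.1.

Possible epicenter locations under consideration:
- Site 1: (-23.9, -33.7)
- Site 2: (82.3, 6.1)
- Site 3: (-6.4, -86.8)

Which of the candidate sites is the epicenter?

For each candidate, compare |candidate − station| to the reported distance:
Site 1: residuals HAWA 0.0, DUG 0.1, TPNV 0.1 → max 0.1 km
Site 2: residuals HAWA 112.3, DUG 14.1, TPNV 71.3 → max 112.3 km
Site 3: residuals HAWA 3.4, DUG 50.3, TPNV 5.9 → max 50.3 km
Only Site 1 has all residuals ≈ 0.

Site 1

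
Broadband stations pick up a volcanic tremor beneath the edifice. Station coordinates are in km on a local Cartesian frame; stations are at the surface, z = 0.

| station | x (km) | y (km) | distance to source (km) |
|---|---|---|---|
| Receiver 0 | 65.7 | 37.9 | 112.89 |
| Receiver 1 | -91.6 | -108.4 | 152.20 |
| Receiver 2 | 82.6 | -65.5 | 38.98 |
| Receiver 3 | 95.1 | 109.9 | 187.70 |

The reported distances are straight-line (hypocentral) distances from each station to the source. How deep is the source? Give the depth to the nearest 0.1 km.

Each station gives a sphere (x−x_i)² + (y−y_i)² + z² = d_i² (stations at z=0).
Subtracting the Receiver 0 sphere from Receiver 1 and Receiver 2: z² cancels, leaving linear equations in x and y:
-314.6 x − 292.6 y = 3967.53
33.8 x − 206.8 y = 16584.82
Solving: x ≈ 53.800, y ≈ -71.404 km (keep extra digits for the depth step; rounded: 53.8, -71.4).
Then from the Receiver 0 sphere: z² = 112.89² − (x − 65.7)² − (y − 37.9)² with x = 53.800, y = -71.404, so z ≈ 25.596 ≈ 25.6 km.

25.6 km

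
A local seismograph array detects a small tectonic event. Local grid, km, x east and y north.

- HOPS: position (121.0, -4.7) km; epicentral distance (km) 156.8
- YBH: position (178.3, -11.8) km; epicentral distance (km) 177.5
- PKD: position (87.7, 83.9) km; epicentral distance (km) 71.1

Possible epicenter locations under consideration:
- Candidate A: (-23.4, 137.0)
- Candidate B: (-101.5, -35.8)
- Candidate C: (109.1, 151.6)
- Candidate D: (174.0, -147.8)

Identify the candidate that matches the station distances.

For each candidate, compare |candidate − station| to the reported distance:
Candidate A: residuals HOPS 45.5, YBH 73.1, PKD 52.0 → max 73.1 km
Candidate B: residuals HOPS 67.9, YBH 103.3, PKD 152.8 → max 152.8 km
Candidate C: residuals HOPS 0.0, YBH 0.1, PKD 0.1 → max 0.1 km
Candidate D: residuals HOPS 4.2, YBH 41.4, PKD 176.2 → max 176.2 km
Only Candidate C has all residuals ≈ 0.

Candidate C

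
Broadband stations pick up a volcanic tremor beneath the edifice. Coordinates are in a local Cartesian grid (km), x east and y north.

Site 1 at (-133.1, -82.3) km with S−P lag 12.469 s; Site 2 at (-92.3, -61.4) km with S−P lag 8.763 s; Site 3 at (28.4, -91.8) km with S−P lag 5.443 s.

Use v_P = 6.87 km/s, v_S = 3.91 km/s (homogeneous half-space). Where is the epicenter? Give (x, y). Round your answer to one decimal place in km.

Distance from S−P lag: d = Δt · v_P v_S / (v_P − v_S) = Δt · (6.87·3.91)/(6.87−3.91) ≈ 9.0749·Δt.
So d_Site 1 = 113.15, d_Site 2 = 79.52, d_Site 3 = 49.39 km.
Circle about each station: (x + 133.1)² + (y + 82.3)² = 113.15²; (x + 92.3)² + (y + 61.4)² = 79.52²; (x − 28.4)² + (y + 91.8)² = 49.39².
Subtracting the Site 1 equation from the Site 2 and Site 3 equations removes the quadratic terms:
81.6 x + 41.8 y = -5720.16
323.0 x − 19.0 y = -4891.55
Solving the 2×2 system: x ≈ -20.8, y ≈ -96.2 km.
Check against Site 1 (with the unrounded x, y): √((x + 133.1)²+(y + 82.3)²) = 113.16 ≈ 113.15 km. ✓

(-20.8, -96.2)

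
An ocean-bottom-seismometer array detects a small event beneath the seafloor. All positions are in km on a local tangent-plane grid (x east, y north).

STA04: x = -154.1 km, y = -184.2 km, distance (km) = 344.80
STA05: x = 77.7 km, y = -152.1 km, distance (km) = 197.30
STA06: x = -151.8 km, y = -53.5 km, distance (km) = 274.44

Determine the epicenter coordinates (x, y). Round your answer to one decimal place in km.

Circle about each station: (x + 154.1)² + (y + 184.2)² = 344.80²; (x − 77.7)² + (y + 152.1)² = 197.30²; (x + 151.8)² + (y + 53.5)² = 274.44².
Subtracting the STA04 equation from the STA05 and STA06 equations removes the quadratic terms:
463.6 x + 64.2 y = 51455.00
4.6 x + 261.4 y = 11798.77
Solving the 2×2 system: x ≈ 105.0, y ≈ 43.3 km.

105.0 km east, 43.3 km north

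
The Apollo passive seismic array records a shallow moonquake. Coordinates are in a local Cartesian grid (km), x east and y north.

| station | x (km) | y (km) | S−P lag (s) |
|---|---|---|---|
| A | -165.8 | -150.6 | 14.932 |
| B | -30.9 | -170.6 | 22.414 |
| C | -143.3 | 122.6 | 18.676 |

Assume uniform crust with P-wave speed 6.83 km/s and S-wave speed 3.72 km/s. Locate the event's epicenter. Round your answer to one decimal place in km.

-148.1 km east, -29.9 km north

Distance from S−P lag: d = Δt · v_P v_S / (v_P − v_S) = Δt · (6.83·3.72)/(6.83−3.72) ≈ 8.1696·Δt.
So d_A = 121.99, d_B = 183.11, d_C = 152.58 km.
Circle about each station: (x + 165.8)² + (y + 150.6)² = 121.99²; (x + 30.9)² + (y + 170.6)² = 183.11²; (x + 143.3)² + (y − 122.6)² = 152.58².
Subtracting pairs of circle equations eliminates x²+y² and gives linear equations (the radical axes):
269.8 x − 40.0 y = -38758.54
45.0 x + 546.4 y = -23003.45
Solving the 2×2 system: x ≈ -148.1, y ≈ -29.9 km.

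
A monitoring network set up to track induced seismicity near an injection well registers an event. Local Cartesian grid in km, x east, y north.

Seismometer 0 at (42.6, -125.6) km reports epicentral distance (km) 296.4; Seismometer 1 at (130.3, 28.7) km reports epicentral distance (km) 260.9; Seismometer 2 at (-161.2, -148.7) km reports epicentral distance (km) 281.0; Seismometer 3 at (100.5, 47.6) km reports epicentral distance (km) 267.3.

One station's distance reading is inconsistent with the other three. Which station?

Solve using three stations at a time. Using Seismometer 0, Seismometer 1, Seismometer 2 (subtract circle equations pairwise → linear system) gives (x, y) ≈ (-111.2, 128.0).
Distances from that point to each station vs reported:
  Seismometer 0: calculated 296.6 vs reported 296.4 → residual 0.2 km
  Seismometer 1: calculated 261.1 vs reported 260.9 → residual 0.2 km
  Seismometer 2: calculated 281.2 vs reported 281.0 → residual 0.2 km
  Seismometer 3: calculated 226.4 vs reported 267.3 → residual 40.9 km
Seismometer 0, Seismometer 1, Seismometer 2 are mutually consistent (residuals ≈ 0); Seismometer 3 is off by 40.9 km.

Seismometer 3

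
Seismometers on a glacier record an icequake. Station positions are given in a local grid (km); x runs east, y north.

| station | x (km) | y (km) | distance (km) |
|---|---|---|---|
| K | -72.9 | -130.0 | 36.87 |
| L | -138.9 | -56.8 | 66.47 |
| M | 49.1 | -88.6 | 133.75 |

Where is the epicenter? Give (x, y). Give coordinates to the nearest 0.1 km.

(-84.5, -95.0)

Circle about each station: (x + 72.9)² + (y + 130.0)² = 36.87²; (x + 138.9)² + (y + 56.8)² = 66.47²; (x − 49.1)² + (y + 88.6)² = 133.75².
Subtracting the K equation from the L and M equations removes the quadratic terms:
-132.0 x + 146.4 y = -2753.82
244.0 x + 82.8 y = -28483.31
Solving the 2×2 system: x ≈ -84.5, y ≈ -95.0 km.
Check against K (with the unrounded x, y): √((x + 72.9)²+(y + 130.0)²) = 36.87 ≈ 36.87 km. ✓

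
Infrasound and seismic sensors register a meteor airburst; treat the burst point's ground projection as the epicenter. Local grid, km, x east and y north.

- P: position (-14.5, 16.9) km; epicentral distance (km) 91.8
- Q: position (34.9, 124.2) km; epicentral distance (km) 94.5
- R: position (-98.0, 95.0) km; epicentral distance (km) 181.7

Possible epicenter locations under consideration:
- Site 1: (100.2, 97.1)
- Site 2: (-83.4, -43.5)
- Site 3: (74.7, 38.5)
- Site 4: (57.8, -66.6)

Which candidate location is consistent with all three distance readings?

Site 3

For each candidate, compare |candidate − station| to the reported distance:
Site 1: residuals P 48.2, Q 23.8, R 16.5 → max 48.2 km
Site 2: residuals P 0.2, Q 110.7, R 42.4 → max 110.7 km
Site 3: residuals P 0.0, Q 0.0, R 0.0 → max 0.0 km
Site 4: residuals P 18.7, Q 97.7, R 42.8 → max 97.7 km
Only Site 3 has all residuals ≈ 0.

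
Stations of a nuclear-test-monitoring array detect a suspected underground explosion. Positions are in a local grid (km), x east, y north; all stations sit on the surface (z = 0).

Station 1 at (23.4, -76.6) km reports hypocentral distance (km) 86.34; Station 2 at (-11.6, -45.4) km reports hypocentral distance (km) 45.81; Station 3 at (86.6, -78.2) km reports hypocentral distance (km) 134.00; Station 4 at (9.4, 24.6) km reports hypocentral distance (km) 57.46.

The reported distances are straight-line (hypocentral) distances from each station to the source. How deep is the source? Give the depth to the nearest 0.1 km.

Each station gives a sphere (x−x_i)² + (y−y_i)² + z² = d_i² (stations at z=0).
Subtracting the Station 1 sphere from Station 2 and Station 3: z² cancels, leaving linear equations in x and y:
-70.0 x + 62.4 y = 1136.64
126.4 x − 3.2 y = -3301.72
Solving: x ≈ -26.410, y ≈ -11.411 km (keep extra digits for the depth step; rounded: -26.4, -11.4).
Then from the Station 1 sphere: z² = 86.34² − (x − 23.4)² − (y + 76.6)² with x = -26.410, y = -11.411, so z ≈ 26.906 ≈ 26.9 km.

z ≈ 26.9 km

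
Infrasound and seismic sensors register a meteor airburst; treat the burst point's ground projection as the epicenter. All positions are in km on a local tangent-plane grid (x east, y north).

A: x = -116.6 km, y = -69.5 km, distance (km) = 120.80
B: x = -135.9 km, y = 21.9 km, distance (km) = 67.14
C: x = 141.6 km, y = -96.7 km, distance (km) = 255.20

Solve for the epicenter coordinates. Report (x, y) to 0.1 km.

Circle about each station: (x + 116.6)² + (y + 69.5)² = 120.80²; (x + 135.9)² + (y − 21.9)² = 67.14²; (x − 141.6)² + (y + 96.7)² = 255.20².
Subtracting the A equation from the B and C equations removes the quadratic terms:
-38.6 x + 182.8 y = 10607.47
516.4 x − 54.4 y = -39558.76
Solving the 2×2 system: x ≈ -72.1, y ≈ 42.8 km.

(-72.1, 42.8)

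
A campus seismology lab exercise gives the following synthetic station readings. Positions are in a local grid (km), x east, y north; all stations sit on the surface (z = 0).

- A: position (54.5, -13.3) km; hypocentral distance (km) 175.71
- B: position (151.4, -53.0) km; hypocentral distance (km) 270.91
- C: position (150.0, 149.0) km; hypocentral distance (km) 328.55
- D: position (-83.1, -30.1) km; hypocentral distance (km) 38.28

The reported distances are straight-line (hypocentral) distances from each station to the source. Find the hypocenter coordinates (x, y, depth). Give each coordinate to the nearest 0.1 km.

Each station gives a sphere (x−x_i)² + (y−y_i)² + z² = d_i² (stations at z=0).
Subtracting the A sphere from B and C: z² cancels, leaving linear equations in x and y:
193.8 x − 79.4 y = -19934.40
191.0 x + 324.6 y = -35517.24
Solving: x ≈ -119.001, y ≈ -39.396 km (keep extra digits for the depth step; rounded: -119.0, -39.4).
Then from the A sphere: z² = 175.71² − (x − 54.5)² − (y + 13.3)² with x = -119.001, y = -39.396, so z ≈ 9.508 ≈ 9.5 km.

x ≈ -119.0 km, y ≈ -39.4 km, depth ≈ 9.5 km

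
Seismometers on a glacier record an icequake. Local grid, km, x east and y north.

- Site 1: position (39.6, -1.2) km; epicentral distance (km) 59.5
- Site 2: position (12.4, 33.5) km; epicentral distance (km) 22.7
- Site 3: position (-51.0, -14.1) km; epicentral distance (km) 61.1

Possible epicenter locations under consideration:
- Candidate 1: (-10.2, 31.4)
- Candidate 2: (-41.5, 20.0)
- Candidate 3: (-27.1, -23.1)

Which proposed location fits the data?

Candidate 1

For each candidate, compare |candidate − station| to the reported distance:
Candidate 1: residuals Site 1 0.0, Site 2 0.0, Site 3 0.0 → max 0.0 km
Candidate 2: residuals Site 1 24.3, Site 2 32.9, Site 3 25.7 → max 32.9 km
Candidate 3: residuals Site 1 10.7, Site 2 46.3, Site 3 35.6 → max 46.3 km
Only Candidate 1 has all residuals ≈ 0.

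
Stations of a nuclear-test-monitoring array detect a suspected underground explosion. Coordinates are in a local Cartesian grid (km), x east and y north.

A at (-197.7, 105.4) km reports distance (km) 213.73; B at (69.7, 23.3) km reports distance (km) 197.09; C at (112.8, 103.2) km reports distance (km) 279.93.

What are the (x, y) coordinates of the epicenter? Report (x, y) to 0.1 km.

(-96.4, -82.8)

Circle about each station: (x + 197.7)² + (y − 105.4)² = 213.73²; (x − 69.7)² + (y − 23.3)² = 197.09²; (x − 112.8)² + (y − 103.2)² = 279.93².
Subtracting pairs of circle equations eliminates x²+y² and gives linear equations (the radical axes):
534.8 x − 164.2 y = -37957.43
621.0 x − 4.4 y = -59500.66
Solving the 2×2 system: x ≈ -96.4, y ≈ -82.8 km.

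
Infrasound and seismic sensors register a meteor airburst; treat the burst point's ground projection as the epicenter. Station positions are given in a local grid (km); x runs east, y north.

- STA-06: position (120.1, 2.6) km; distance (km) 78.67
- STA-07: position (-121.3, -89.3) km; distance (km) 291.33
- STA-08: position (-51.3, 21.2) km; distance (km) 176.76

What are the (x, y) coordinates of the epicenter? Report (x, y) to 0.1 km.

Circle about each station: (x − 120.1)² + (y − 2.6)² = 78.67²; (x + 121.3)² + (y + 89.3)² = 291.33²; (x + 51.3)² + (y − 21.2)² = 176.76².
Subtracting the STA-06 equation from the STA-07 and STA-08 equations removes the quadratic terms:
-482.8 x − 183.8 y = -70426.79
-342.8 x + 37.2 y = -36404.77
Solving the 2×2 system: x ≈ 115.0, y ≈ 81.1 km.

x ≈ 115.0 km, y ≈ 81.1 km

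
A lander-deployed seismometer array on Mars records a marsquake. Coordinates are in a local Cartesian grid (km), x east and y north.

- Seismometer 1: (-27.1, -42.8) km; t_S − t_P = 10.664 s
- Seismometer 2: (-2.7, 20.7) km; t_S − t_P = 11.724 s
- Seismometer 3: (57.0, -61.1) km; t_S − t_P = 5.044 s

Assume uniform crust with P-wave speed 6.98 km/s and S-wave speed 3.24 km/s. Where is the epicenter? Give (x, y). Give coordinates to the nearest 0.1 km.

Distance from S−P lag: d = Δt · v_P v_S / (v_P − v_S) = Δt · (6.98·3.24)/(6.98−3.24) ≈ 6.0468·Δt.
So d_Seismometer 1 = 64.48, d_Seismometer 2 = 70.89, d_Seismometer 3 = 30.50 km.
Circle about each station: (x + 27.1)² + (y + 42.8)² = 64.48²; (x + 2.7)² + (y − 20.7)² = 70.89²; (x − 57.0)² + (y + 61.1)² = 30.50².
Subtracting pairs of circle equations eliminates x²+y² and gives linear equations (the radical axes):
48.8 x + 127.0 y = -2998.19
168.2 x − 36.6 y = 7643.38
Solving the 2×2 system: x ≈ 37.2, y ≈ -37.9 km.

37.2 km east, -37.9 km north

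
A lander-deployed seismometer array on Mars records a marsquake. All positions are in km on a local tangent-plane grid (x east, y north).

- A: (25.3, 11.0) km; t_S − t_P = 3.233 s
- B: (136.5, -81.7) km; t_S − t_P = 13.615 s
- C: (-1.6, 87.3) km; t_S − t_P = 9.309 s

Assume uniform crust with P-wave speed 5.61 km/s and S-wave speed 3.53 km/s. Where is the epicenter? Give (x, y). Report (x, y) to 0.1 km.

Distance from S−P lag: d = Δt · v_P v_S / (v_P − v_S) = Δt · (5.61·3.53)/(5.61−3.53) ≈ 9.5208·Δt.
So d_A = 30.78, d_B = 129.63, d_C = 88.63 km.
Circle about each station: (x − 25.3)² + (y − 11.0)² = 30.78²; (x − 136.5)² + (y + 81.7)² = 129.63²; (x + 1.6)² + (y − 87.3)² = 88.63².
Subtracting the A equation from the B and C equations removes the quadratic terms:
222.4 x − 185.4 y = 8689.52
-53.8 x + 152.6 y = -45.11
Solving the 2×2 system: x ≈ 55.0, y ≈ 19.1 km.

x ≈ 55.0 km, y ≈ 19.1 km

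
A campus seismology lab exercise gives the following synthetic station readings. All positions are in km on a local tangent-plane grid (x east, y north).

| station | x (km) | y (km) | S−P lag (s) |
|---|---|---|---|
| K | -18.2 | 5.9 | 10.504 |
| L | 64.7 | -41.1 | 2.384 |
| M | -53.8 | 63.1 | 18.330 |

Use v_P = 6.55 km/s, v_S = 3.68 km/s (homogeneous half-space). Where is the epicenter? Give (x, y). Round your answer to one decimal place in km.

(48.1, -52.3)

Distance from S−P lag: d = Δt · v_P v_S / (v_P − v_S) = Δt · (6.55·3.68)/(6.55−3.68) ≈ 8.3986·Δt.
So d_K = 88.22, d_L = 20.02, d_M = 153.95 km.
Circle about each station: (x + 18.2)² + (y − 5.9)² = 88.22²; (x − 64.7)² + (y + 41.1)² = 20.02²; (x + 53.8)² + (y − 63.1)² = 153.95².
Subtracting the K equation from the L and M equations removes the quadratic terms:
165.8 x − 94.0 y = 12891.22
-71.2 x + 114.4 y = -9407.83
Solving the 2×2 system: x ≈ 48.1, y ≈ -52.3 km.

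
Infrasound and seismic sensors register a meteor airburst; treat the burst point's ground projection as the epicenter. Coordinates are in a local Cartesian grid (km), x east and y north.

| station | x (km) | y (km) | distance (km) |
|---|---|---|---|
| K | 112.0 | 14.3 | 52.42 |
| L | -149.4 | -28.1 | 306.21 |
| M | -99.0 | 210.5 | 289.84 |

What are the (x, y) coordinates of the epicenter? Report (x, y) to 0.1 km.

Circle about each station: (x − 112.0)² + (y − 14.3)² = 52.42²; (x + 149.4)² + (y + 28.1)² = 306.21²; (x + 99.0)² + (y − 210.5)² = 289.84².
Subtracting the K equation from the L and M equations removes the quadratic terms:
-522.8 x − 84.8 y = -80655.23
-422.0 x + 392.4 y = -39896.61
Solving the 2×2 system: x ≈ 145.4, y ≈ 54.7 km.

(145.4, 54.7)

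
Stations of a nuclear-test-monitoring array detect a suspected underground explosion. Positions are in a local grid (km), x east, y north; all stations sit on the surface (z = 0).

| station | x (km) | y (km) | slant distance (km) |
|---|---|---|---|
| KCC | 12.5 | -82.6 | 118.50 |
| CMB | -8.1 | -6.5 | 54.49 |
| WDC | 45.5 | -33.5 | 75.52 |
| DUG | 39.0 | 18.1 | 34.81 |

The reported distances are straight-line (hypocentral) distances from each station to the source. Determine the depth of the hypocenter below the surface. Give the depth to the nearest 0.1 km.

z ≈ 25.0 km

Each station gives a sphere (x−x_i)² + (y−y_i)² + z² = d_i² (stations at z=0).
Subtracting the KCC sphere from CMB and WDC: z² cancels, leaving linear equations in x and y:
-41.2 x + 152.2 y = 4201.94
66.0 x + 98.2 y = 4552.47
Solving: x ≈ 19.889, y ≈ 32.992 km (keep extra digits for the depth step; rounded: 19.9, 33.0).
Then from the KCC sphere: z² = 118.50² − (x − 12.5)² − (y + 82.6)² with x = 19.889, y = 32.992, so z ≈ 25.023 ≈ 25.0 km.
Check against DUG (with the unrounded solution): distance 34.83 ≈ 34.81 km. ✓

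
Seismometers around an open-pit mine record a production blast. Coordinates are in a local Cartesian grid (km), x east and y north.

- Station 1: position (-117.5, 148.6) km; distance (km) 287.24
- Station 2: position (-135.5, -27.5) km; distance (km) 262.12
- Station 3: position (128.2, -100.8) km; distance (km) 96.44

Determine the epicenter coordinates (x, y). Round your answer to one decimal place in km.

125.6 km east, -4.4 km north

Circle about each station: (x + 117.5)² + (y − 148.6)² = 287.24²; (x + 135.5)² + (y + 27.5)² = 262.12²; (x − 128.2)² + (y + 100.8)² = 96.44².
Subtracting the Station 1 equation from the Station 2 and Station 3 equations removes the quadratic terms:
-36.0 x − 352.2 y = -2971.79
491.4 x − 498.8 y = 63913.81
Solving the 2×2 system: x ≈ 125.6, y ≈ -4.4 km.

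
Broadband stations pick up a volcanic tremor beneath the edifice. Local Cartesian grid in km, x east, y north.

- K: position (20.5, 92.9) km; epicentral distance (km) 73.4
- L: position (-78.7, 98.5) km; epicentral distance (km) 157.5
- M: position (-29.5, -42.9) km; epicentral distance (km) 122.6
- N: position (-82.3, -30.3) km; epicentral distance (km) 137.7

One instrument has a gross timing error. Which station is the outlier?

Solve using three stations at a time. Using K, L, M (subtract circle equations pairwise → linear system) gives (x, y) ≈ (65.3, 34.8).
Distances from that point to each station vs reported:
  K: calculated 73.4 vs reported 73.4 → residual 0.0 km
  L: calculated 157.5 vs reported 157.5 → residual 0.0 km
  M: calculated 122.6 vs reported 122.6 → residual 0.0 km
  N: calculated 161.4 vs reported 137.7 → residual 23.7 km
K, L, M are mutually consistent (residuals ≈ 0); N is off by 23.7 km.

N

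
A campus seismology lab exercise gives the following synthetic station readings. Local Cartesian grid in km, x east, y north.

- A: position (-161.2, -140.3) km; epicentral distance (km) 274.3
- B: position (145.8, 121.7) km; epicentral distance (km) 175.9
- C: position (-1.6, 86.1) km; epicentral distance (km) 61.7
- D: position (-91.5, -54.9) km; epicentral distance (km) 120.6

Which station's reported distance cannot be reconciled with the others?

Solve using three stations at a time. Using B, C, D (subtract circle equations pairwise → linear system) gives (x, y) ≈ (-0.8, 24.5).
Distances from that point to each station vs reported:
  A: calculated 230.0 vs reported 274.3 → residual 44.3 km
  B: calculated 175.9 vs reported 175.9 → residual 0.0 km
  C: calculated 61.6 vs reported 61.7 → residual 0.1 km
  D: calculated 120.6 vs reported 120.6 → residual 0.0 km
B, C, D are mutually consistent (residuals ≈ 0); A is off by 44.3 km.

A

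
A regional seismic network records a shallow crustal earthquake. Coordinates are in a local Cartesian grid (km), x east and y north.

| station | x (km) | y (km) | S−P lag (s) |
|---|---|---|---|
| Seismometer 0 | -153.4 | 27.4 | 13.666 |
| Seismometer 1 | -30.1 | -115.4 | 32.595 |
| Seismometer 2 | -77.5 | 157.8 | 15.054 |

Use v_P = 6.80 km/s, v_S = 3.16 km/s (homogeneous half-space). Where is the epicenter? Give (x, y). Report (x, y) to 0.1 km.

Distance from S−P lag: d = Δt · v_P v_S / (v_P − v_S) = Δt · (6.80·3.16)/(6.80−3.16) ≈ 5.9033·Δt.
So d_Seismometer 0 = 80.67, d_Seismometer 1 = 192.42, d_Seismometer 2 = 88.87 km.
Circle about each station: (x + 153.4)² + (y − 27.4)² = 80.67²; (x + 30.1)² + (y + 115.4)² = 192.42²; (x + 77.5)² + (y − 157.8)² = 88.87².
Subtracting the Seismometer 0 equation from the Seismometer 1 and Seismometer 2 equations removes the quadratic terms:
246.6 x − 285.6 y = -40576.96
151.8 x + 260.8 y = 5234.54
Solving the 2×2 system: x ≈ -84.4, y ≈ 69.2 km.
Check against Seismometer 0 (with the unrounded x, y): √((x + 153.4)²+(y − 27.4)²) = 80.67 ≈ 80.67 km. ✓

x ≈ -84.4 km, y ≈ 69.2 km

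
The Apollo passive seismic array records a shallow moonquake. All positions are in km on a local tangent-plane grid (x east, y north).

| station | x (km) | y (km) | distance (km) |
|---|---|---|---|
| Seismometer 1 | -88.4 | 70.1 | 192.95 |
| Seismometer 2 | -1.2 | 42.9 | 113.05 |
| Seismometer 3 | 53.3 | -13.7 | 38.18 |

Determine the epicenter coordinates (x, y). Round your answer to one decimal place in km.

Circle about each station: (x + 88.4)² + (y − 70.1)² = 192.95²; (x + 1.2)² + (y − 42.9)² = 113.05²; (x − 53.3)² + (y + 13.7)² = 38.18².
Subtracting pairs of circle equations eliminates x²+y² and gives linear equations (the radical axes):
174.4 x − 54.4 y = 13562.68
283.4 x − 167.6 y = 26072.00
Solving the 2×2 system: x ≈ 61.9, y ≈ -50.9 km.

x ≈ 61.9 km, y ≈ -50.9 km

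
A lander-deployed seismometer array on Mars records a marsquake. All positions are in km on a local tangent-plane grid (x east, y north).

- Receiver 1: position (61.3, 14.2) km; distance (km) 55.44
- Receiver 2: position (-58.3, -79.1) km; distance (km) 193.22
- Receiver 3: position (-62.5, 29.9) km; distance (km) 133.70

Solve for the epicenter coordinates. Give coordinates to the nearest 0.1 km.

x ≈ 65.2 km, y ≈ 69.5 km

Circle about each station: (x − 61.3)² + (y − 14.2)² = 55.44²; (x + 58.3)² + (y + 79.1)² = 193.22²; (x + 62.5)² + (y − 29.9)² = 133.70².
Subtracting the Receiver 1 equation from the Receiver 2 and Receiver 3 equations removes the quadratic terms:
-239.2 x − 186.6 y = -28564.00
-247.6 x + 31.4 y = -13961.17
Solving the 2×2 system: x ≈ 65.2, y ≈ 69.5 km.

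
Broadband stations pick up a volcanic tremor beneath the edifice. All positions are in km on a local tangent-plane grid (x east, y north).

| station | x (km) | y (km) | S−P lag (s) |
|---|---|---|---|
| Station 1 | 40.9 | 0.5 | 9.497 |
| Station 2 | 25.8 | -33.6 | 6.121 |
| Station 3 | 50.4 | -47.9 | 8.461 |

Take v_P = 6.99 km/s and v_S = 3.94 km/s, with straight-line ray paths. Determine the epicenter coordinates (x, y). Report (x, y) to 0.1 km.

Distance from S−P lag: d = Δt · v_P v_S / (v_P − v_S) = Δt · (6.99·3.94)/(6.99−3.94) ≈ 9.0297·Δt.
So d_Station 1 = 85.76, d_Station 2 = 55.27, d_Station 3 = 76.40 km.
Circle about each station: (x − 40.9)² + (y − 0.5)² = 85.76²; (x − 25.8)² + (y + 33.6)² = 55.27²; (x − 50.4)² + (y + 47.9)² = 76.40².
Subtracting pairs of circle equations eliminates x²+y² and gives linear equations (the radical axes):
-30.2 x − 68.2 y = 4421.54
19.0 x − 96.8 y = 4679.33
Solving the 2×2 system: x ≈ -25.8, y ≈ -53.4 km.
Check against Station 1 (with the unrounded x, y): √((x − 40.9)²+(y − 0.5)²) = 85.76 ≈ 85.76 km. ✓

(-25.8, -53.4)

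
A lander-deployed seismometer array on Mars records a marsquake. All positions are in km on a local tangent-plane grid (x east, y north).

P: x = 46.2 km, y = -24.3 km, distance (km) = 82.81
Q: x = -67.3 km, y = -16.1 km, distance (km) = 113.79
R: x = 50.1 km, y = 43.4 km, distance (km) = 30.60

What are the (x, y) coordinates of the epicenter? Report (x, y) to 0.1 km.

Circle about each station: (x − 46.2)² + (y + 24.3)² = 82.81²; (x + 67.3)² + (y + 16.1)² = 113.79²; (x − 50.1)² + (y − 43.4)² = 30.60².
Subtracting the P equation from the Q and R equations removes the quadratic terms:
-227.0 x + 16.4 y = -4027.10
7.8 x + 135.4 y = 7589.78
Solving the 2×2 system: x ≈ 21.7, y ≈ 54.8 km.

21.7 km east, 54.8 km north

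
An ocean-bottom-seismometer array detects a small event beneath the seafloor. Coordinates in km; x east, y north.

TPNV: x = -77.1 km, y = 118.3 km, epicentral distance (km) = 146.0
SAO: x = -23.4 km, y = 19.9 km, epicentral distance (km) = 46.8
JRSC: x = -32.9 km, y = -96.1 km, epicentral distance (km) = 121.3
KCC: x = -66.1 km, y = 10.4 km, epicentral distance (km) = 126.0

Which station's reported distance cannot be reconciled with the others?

KCC

Solve using three stations at a time. Using TPNV, SAO, JRSC (subtract circle equations pairwise → linear system) gives (x, y) ≈ (22.7, 11.7).
Distances from that point to each station vs reported:
  TPNV: calculated 146.0 vs reported 146.0 → residual 0.0 km
  SAO: calculated 46.8 vs reported 46.8 → residual 0.0 km
  JRSC: calculated 121.3 vs reported 121.3 → residual 0.0 km
  KCC: calculated 88.8 vs reported 126.0 → residual 37.2 km
TPNV, SAO, JRSC are mutually consistent (residuals ≈ 0); KCC is off by 37.2 km.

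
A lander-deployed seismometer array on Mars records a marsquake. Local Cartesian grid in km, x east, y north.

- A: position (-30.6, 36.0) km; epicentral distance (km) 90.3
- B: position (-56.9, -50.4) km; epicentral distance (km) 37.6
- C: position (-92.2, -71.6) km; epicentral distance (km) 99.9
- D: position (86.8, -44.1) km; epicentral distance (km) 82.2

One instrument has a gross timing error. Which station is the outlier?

Solve using three stations at a time. Using A, C, D (subtract circle equations pairwise → linear system) gives (x, y) ≈ (4.7, -47.1).
Distances from that point to each station vs reported:
  A: calculated 90.3 vs reported 90.3 → residual 0.0 km
  B: calculated 61.6 vs reported 37.6 → residual 24.0 km
  C: calculated 99.9 vs reported 99.9 → residual 0.0 km
  D: calculated 82.2 vs reported 82.2 → residual 0.0 km
A, C, D are mutually consistent (residuals ≈ 0); B is off by 24.0 km.

B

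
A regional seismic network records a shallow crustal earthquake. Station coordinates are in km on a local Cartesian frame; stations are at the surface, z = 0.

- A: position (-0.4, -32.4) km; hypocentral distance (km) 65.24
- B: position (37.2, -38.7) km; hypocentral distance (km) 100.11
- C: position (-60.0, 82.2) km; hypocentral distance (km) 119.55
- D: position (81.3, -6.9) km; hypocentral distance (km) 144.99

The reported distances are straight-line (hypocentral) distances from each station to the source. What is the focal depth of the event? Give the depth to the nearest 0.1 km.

Each station gives a sphere (x−x_i)² + (y−y_i)² + z² = d_i² (stations at z=0).
Subtracting the A sphere from B and C: z² cancels, leaving linear equations in x and y:
75.2 x − 12.6 y = -3934.14
-119.2 x + 229.2 y = -729.02
Solving: x ≈ -57.893, y ≈ -33.289 km (keep extra digits for the depth step; rounded: -57.9, -33.3).
Then from the A sphere: z² = 65.24² − (x + 0.4)² − (y + 32.4)² with x = -57.893, y = -33.289, so z ≈ 30.822 ≈ 30.8 km.

depth ≈ 30.8 km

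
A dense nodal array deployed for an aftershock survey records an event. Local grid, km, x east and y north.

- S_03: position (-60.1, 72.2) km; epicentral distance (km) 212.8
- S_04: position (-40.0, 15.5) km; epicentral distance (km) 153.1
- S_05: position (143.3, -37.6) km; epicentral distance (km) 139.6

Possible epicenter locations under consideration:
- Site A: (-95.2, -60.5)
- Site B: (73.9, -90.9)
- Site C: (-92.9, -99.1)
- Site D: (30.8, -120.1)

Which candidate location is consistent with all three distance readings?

For each candidate, compare |candidate − station| to the reported distance:
Site A: residuals S_03 75.5, S_04 59.2, S_05 100.0 → max 100.0 km
Site B: residuals S_03 1.7, S_04 2.8, S_05 52.1 → max 52.1 km
Site C: residuals S_03 38.4, S_04 26.9, S_05 104.5 → max 104.5 km
Site D: residuals S_03 0.1, S_04 0.1, S_05 0.1 → max 0.1 km
Only Site D has all residuals ≈ 0.

Site D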